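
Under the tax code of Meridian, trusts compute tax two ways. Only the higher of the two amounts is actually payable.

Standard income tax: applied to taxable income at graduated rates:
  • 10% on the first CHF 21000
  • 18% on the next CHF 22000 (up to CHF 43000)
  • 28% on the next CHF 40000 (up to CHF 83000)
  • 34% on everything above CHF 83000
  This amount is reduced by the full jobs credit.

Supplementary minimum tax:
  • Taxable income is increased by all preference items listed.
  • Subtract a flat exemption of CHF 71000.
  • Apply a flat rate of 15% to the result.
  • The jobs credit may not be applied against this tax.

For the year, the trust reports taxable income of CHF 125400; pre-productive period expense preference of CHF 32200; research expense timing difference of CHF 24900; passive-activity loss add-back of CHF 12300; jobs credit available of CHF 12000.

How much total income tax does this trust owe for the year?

Standard income tax:
  CHF 21000 × 10% = CHF 2100
  CHF 22000 × 18% = CHF 3960
  CHF 40000 × 28% = CHF 11200
  CHF 42400 × 34% = CHF 14416
  → CHF 31676
  Less jobs credit CHF 12000 → CHF 19676

Supplementary minimum tax:
  Adjusted income: CHF 125400 + CHF 32200 + CHF 24900 + CHF 12300 = CHF 194800
  Less exemption CHF 71000 → base CHF 123800
  CHF 123800 × 15% = CHF 18570

CHF 19676 > CHF 18570, so the standard income tax governs.

CHF 19676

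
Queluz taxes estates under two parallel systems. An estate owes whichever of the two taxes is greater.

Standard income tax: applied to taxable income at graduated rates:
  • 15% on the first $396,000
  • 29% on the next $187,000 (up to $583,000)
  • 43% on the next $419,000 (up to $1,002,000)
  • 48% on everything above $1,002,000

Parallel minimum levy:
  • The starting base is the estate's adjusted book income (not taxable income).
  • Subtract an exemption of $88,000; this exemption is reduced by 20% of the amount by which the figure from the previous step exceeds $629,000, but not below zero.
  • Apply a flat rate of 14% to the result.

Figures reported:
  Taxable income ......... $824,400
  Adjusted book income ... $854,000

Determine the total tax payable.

Parallel minimum levy:
  Base (adjusted book income): $854,000
  Exemption: $88,000 − 20% × ($854,000 − $629,000) = $88,000 − $45,000 = $43,000
  Base: $854,000 − $43,000 = $811,000
  $811,000 × 14% = $113,540

Standard income tax:
  $396,000 × 15% = $59,400
  $187,000 × 29% = $54,230
  $241,400 × 43% = $103,802
  → $217,432

$217,432 > $113,540, so the standard income tax governs.

$217,432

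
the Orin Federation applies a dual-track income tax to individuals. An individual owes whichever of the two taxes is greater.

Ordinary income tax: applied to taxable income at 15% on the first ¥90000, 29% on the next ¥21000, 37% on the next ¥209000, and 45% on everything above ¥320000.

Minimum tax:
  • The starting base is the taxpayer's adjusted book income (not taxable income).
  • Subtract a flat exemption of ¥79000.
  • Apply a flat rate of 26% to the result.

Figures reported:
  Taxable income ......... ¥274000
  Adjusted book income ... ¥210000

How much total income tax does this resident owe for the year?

Ordinary income tax:
  ¥90000 × 15% = ¥13500
  ¥21000 × 29% = ¥6090
  ¥163000 × 37% = ¥60310
  → ¥79900

Minimum tax:
  Base (adjusted book income): ¥210000
  Less exemption ¥79000 → base ¥131000
  ¥131000 × 26% = ¥34060

¥79900 > ¥34060, so the ordinary income tax governs.

¥79900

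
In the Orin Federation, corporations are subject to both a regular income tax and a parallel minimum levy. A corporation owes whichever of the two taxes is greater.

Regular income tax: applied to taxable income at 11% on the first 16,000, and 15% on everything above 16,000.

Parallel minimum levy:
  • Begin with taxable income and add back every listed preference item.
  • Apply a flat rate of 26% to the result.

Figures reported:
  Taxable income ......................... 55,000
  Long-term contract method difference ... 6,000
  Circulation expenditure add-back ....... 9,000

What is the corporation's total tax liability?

18,200

Regular income tax:
  16,000 × 11% = 1,760
  39,000 × 15% = 5,850
  → 7,610

Parallel minimum levy:
  Adjusted income: 55,000 + 6,000 + 9,000 = 70,000
  70,000 × 26% = 18,200

18,200 > 7,610, so the parallel minimum levy is the binding amount.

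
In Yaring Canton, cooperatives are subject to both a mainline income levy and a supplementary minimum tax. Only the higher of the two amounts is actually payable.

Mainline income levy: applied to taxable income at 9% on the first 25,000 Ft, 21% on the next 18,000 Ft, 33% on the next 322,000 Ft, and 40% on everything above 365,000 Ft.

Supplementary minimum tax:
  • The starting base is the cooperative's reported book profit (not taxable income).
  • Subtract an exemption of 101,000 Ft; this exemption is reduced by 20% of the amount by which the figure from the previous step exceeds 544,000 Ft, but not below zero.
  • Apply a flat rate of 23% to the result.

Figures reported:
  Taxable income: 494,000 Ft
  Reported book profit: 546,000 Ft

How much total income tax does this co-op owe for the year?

Supplementary minimum tax:
  Base (reported book profit): 546,000 Ft
  Exemption: 101,000 Ft − 20% × (546,000 Ft − 544,000 Ft) = 101,000 Ft − 400 Ft = 100,600 Ft
  Base: 546,000 Ft − 100,600 Ft = 445,400 Ft
  445,400 Ft × 23% = 102,442 Ft

Mainline income levy:
  25,000 Ft × 9% = 2,250 Ft
  18,000 Ft × 21% = 3,780 Ft
  322,000 Ft × 33% = 106,260 Ft
  129,000 Ft × 40% = 51,600 Ft
  → 163,890 Ft

163,890 Ft > 102,442 Ft, so the mainline income levy governs.

163,890 Ft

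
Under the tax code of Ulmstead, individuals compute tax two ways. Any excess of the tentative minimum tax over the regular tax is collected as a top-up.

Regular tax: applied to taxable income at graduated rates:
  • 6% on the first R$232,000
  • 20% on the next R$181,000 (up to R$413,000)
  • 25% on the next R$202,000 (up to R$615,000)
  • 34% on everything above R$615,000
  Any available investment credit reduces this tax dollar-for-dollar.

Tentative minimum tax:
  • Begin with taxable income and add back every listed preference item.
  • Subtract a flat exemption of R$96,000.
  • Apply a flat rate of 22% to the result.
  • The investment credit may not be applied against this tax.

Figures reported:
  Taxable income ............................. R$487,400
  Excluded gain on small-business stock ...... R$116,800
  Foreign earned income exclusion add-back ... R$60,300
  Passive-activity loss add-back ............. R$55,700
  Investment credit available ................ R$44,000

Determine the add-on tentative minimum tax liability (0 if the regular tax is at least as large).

R$112,604

Regular tax:
  R$232,000 × 6% = R$13,920
  R$181,000 × 20% = R$36,200
  R$74,400 × 25% = R$18,600
  → R$68,720
  Less investment credit R$44,000 → R$24,720

Tentative minimum tax:
  Adjusted income: R$487,400 + R$116,800 + R$60,300 + R$55,700 = R$720,200
  Less exemption R$96,000 → base R$624,200
  R$624,200 × 22% = R$137,324

Excess of tentative minimum tax over regular tax: R$137,324 − R$24,720 = R$112,604.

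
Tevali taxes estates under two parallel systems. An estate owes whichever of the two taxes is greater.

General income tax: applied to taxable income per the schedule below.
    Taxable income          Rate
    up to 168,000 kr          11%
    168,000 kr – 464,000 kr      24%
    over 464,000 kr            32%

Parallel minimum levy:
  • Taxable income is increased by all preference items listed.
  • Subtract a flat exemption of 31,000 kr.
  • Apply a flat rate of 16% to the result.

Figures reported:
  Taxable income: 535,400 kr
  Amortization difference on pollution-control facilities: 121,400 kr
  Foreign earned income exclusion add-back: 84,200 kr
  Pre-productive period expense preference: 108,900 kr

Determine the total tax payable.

131,024 kr

General income tax:
  168,000 kr × 11% = 18,480 kr
  296,000 kr × 24% = 71,040 kr
  71,400 kr × 32% = 22,848 kr
  → 112,368 kr

Parallel minimum levy:
  Adjusted income: 535,400 kr + 121,400 kr + 84,200 kr + 108,900 kr = 849,900 kr
  Less exemption 31,000 kr → base 818,900 kr
  818,900 kr × 16% = 131,024 kr

131,024 kr > 112,368 kr, so the parallel minimum levy is the binding amount.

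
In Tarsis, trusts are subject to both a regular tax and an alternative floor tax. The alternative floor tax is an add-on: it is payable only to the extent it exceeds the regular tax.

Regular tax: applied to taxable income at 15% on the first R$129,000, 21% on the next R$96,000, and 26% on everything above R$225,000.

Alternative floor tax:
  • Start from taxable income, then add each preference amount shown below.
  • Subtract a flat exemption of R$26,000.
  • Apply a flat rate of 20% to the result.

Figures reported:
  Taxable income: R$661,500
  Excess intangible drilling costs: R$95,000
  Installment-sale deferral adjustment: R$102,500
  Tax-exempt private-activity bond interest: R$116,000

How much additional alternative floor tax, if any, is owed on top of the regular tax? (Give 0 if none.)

R$36,800

Alternative floor tax:
  Adjusted income: R$661,500 + R$95,000 + R$102,500 + R$116,000 = R$975,000
  Less exemption R$26,000 → base R$949,000
  R$949,000 × 20% = R$189,800

Regular tax:
  R$129,000 × 15% = R$19,350
  R$96,000 × 21% = R$20,160
  R$436,500 × 26% = R$113,490
  → R$153,000

Excess of alternative floor tax over regular tax: R$189,800 − R$153,000 = R$36,800.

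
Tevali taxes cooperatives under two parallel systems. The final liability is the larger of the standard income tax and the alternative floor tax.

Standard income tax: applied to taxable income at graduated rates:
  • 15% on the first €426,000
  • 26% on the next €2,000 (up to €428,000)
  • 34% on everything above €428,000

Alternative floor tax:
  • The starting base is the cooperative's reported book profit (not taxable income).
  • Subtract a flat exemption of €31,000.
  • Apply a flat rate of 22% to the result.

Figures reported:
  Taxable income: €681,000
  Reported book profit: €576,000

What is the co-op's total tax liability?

Alternative floor tax:
  Base (reported book profit): €576,000
  Less exemption €31,000 → base €545,000
  €545,000 × 22% = €119,900

Standard income tax:
  €426,000 × 15% = €63,900
  €2,000 × 26% = €520
  €253,000 × 34% = €86,020
  → €150,440

€150,440 > €119,900, so the standard income tax governs.

€150,440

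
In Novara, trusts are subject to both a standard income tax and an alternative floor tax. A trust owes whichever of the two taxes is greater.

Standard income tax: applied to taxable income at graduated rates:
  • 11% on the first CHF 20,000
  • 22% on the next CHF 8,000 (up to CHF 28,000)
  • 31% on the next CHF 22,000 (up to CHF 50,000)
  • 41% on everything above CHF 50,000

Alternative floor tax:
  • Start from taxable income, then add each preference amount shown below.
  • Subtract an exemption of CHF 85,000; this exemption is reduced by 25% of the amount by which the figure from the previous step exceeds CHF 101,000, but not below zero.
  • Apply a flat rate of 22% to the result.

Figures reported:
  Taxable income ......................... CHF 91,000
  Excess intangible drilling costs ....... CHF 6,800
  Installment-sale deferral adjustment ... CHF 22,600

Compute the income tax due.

Standard income tax:
  CHF 20,000 × 11% = CHF 2,200
  CHF 8,000 × 22% = CHF 1,760
  CHF 22,000 × 31% = CHF 6,820
  CHF 41,000 × 41% = CHF 16,810
  → CHF 27,590

Alternative floor tax:
  Adjusted income: CHF 91,000 + CHF 6,800 + CHF 22,600 = CHF 120,400
  Exemption: CHF 85,000 − 25% × (CHF 120,400 − CHF 101,000) = CHF 85,000 − CHF 4,850 = CHF 80,150
  Base: CHF 120,400 − CHF 80,150 = CHF 40,250
  CHF 40,250 × 22% = CHF 8,855

CHF 27,590 > CHF 8,855, so the standard income tax governs.

CHF 27,590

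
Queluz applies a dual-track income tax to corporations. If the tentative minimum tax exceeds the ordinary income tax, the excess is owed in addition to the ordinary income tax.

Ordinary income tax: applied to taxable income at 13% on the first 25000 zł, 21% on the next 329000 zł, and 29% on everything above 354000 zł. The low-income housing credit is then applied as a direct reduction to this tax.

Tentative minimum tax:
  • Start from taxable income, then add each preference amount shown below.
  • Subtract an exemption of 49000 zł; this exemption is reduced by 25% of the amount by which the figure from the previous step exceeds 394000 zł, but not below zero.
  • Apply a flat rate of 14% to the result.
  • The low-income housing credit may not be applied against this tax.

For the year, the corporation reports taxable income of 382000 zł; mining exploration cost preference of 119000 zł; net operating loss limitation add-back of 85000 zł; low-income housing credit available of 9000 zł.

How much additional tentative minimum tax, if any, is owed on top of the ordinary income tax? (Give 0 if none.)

Tentative minimum tax:
  Adjusted income: 382000 zł + 119000 zł + 85000 zł = 586000 zł
  Exemption: 49000 zł − 25% × (586000 zł − 394000 zł) = 49000 zł − 48000 zł = 1000 zł
  Base: 586000 zł − 1000 zł = 585000 zł
  585000 zł × 14% = 81900 zł

Ordinary income tax:
  25000 zł × 13% = 3250 zł
  329000 zł × 21% = 69090 zł
  28000 zł × 29% = 8120 zł
  → 80460 zł
  Less low-income housing credit 9000 zł → 71460 zł

Excess of tentative minimum tax over ordinary income tax: 81900 zł − 71460 zł = 10440 zł.

10440 zł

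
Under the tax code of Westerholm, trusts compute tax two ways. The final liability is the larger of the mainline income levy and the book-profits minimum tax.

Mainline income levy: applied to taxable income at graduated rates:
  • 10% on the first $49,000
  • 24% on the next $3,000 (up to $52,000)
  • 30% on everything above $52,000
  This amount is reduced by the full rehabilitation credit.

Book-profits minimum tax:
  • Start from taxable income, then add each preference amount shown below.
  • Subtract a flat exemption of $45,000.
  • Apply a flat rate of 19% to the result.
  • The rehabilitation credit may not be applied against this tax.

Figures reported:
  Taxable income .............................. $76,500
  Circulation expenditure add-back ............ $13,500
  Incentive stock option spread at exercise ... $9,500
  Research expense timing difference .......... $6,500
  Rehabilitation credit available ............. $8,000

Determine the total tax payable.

Mainline income levy:
  $49,000 × 10% = $4,900
  $3,000 × 24% = $720
  $24,500 × 30% = $7,350
  → $12,970
  Less rehabilitation credit $8,000 → $4,970

Book-profits minimum tax:
  Adjusted income: $76,500 + $13,500 + $9,500 + $6,500 = $106,000
  Less exemption $45,000 → base $61,000
  $61,000 × 19% = $11,590

$11,590 > $4,970, so the book-profits minimum tax is the binding amount.

$11,590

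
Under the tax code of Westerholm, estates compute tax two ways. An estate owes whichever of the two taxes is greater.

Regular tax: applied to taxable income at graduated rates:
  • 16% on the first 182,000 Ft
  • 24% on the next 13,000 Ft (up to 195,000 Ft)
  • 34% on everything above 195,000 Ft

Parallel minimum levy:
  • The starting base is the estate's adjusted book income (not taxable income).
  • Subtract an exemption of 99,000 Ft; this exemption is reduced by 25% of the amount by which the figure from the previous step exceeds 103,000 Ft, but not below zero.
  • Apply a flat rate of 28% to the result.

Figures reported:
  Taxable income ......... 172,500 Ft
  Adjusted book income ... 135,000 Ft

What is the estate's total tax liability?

Regular tax:
  172,500 Ft × 16% = 27,600 Ft

Parallel minimum levy:
  Base (adjusted book income): 135,000 Ft
  Exemption: 99,000 Ft − 25% × (135,000 Ft − 103,000 Ft) = 99,000 Ft − 8,000 Ft = 91,000 Ft
  Base: 135,000 Ft − 91,000 Ft = 44,000 Ft
  44,000 Ft × 28% = 12,320 Ft

27,600 Ft > 12,320 Ft, so the regular tax governs.

27,600 Ft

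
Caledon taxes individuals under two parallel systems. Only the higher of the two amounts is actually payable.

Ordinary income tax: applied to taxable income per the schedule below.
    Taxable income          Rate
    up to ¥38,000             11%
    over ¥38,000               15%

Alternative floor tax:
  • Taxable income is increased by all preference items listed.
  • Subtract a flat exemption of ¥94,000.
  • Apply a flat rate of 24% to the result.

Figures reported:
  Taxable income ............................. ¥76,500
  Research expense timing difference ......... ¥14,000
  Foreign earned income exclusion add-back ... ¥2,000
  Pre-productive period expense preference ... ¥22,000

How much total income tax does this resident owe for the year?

Alternative floor tax:
  Adjusted income: ¥76,500 + ¥14,000 + ¥2,000 + ¥22,000 = ¥114,500
  Less exemption ¥94,000 → base ¥20,500
  ¥20,500 × 24% = ¥4,920

Ordinary income tax:
  ¥38,000 × 11% = ¥4,180
  ¥38,500 × 15% = ¥5,775
  → ¥9,955

¥9,955 > ¥4,920, so the ordinary income tax governs.

¥9,955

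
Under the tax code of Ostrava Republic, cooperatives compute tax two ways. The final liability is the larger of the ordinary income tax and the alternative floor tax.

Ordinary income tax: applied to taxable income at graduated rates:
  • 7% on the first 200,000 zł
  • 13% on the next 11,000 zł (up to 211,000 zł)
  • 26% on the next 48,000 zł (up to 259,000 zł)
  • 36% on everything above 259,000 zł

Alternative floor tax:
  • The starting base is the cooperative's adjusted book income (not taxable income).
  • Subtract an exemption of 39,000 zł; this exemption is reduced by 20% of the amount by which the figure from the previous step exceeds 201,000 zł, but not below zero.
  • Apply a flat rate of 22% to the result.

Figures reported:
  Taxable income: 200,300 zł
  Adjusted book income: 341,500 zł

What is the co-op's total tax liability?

Ordinary income tax:
  200,000 zł × 7% = 14,000 zł
  300 zł × 13% = 39 zł
  → 14,039 zł

Alternative floor tax:
  Base (adjusted book income): 341,500 zł
  Exemption: 39,000 zł − 20% × (341,500 zł − 201,000 zł) = 39,000 zł − 28,100 zł = 10,900 zł
  Base: 341,500 zł − 10,900 zł = 330,600 zł
  330,600 zł × 22% = 72,732 zł

72,732 zł > 14,039 zł, so the alternative floor tax is the binding amount.

72,732 zł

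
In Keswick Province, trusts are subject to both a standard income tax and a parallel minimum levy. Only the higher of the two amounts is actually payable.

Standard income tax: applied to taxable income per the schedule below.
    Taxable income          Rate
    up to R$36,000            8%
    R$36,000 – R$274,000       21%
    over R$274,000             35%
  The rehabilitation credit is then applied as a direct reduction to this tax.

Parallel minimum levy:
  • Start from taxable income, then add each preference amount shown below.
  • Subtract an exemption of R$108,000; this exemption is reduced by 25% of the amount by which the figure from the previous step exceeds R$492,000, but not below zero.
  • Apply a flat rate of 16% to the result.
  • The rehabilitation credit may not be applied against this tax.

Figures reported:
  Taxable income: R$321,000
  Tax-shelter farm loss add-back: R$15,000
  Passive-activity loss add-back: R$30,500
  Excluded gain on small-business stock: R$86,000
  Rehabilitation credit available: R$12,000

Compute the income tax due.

Standard income tax:
  R$36,000 × 8% = R$2,880
  R$238,000 × 21% = R$49,980
  R$47,000 × 35% = R$16,450
  → R$69,310
  Less rehabilitation credit R$12,000 → R$57,310

Parallel minimum levy:
  Adjusted income: R$321,000 + R$15,000 + R$30,500 + R$86,000 = R$452,500
  Exemption: R$452,500 ≤ R$492,000, so full R$108,000 applies
  Base: R$452,500 − R$108,000 = R$344,500
  R$344,500 × 16% = R$55,120

R$57,310 > R$55,120, so the standard income tax governs.

R$57,310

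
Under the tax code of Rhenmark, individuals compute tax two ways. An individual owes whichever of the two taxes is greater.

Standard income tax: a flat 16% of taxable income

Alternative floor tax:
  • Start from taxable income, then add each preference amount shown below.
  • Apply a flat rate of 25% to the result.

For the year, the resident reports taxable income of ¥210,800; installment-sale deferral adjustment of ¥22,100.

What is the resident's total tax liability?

Alternative floor tax:
  Adjusted income: ¥210,800 + ¥22,100 = ¥232,900
  ¥232,900 × 25% = ¥58,225

Standard income tax:
  ¥210,800 × 16% = ¥33,728

¥58,225 > ¥33,728, so the alternative floor tax is the binding amount.

¥58,225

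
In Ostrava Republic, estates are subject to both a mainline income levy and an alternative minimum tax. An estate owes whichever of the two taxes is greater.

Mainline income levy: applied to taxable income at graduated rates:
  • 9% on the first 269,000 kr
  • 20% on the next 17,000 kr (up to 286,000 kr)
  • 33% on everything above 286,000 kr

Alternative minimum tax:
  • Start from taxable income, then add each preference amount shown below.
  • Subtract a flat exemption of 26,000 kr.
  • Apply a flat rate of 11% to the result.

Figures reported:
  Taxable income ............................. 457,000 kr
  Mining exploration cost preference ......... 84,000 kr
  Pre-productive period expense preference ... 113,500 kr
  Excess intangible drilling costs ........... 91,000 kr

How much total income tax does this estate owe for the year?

Mainline income levy:
  269,000 kr × 9% = 24,210 kr
  17,000 kr × 20% = 3,400 kr
  171,000 kr × 33% = 56,430 kr
  → 84,040 kr

Alternative minimum tax:
  Adjusted income: 457,000 kr + 84,000 kr + 113,500 kr + 91,000 kr = 745,500 kr
  Less exemption 26,000 kr → base 719,500 kr
  719,500 kr × 11% = 79,145 kr

84,040 kr > 79,145 kr, so the mainline income levy governs.

84,040 kr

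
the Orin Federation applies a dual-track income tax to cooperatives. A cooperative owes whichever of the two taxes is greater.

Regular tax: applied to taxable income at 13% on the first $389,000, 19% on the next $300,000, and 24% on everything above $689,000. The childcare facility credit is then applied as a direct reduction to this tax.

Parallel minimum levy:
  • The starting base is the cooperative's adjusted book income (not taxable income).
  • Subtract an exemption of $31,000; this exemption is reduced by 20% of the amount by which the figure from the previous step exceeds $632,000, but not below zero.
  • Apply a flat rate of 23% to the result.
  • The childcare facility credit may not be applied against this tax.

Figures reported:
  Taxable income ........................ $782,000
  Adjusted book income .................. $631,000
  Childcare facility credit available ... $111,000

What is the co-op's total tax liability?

Parallel minimum levy:
  Base (adjusted book income): $631,000
  Exemption: $631,000 ≤ $632,000, so full $31,000 applies
  Base: $631,000 − $31,000 = $600,000
  $600,000 × 23% = $138,000

Regular tax:
  $389,000 × 13% = $50,570
  $300,000 × 19% = $57,000
  $93,000 × 24% = $22,320
  → $129,890
  Less childcare facility credit $111,000 → $18,890

$138,000 > $18,890, so the parallel minimum levy is the binding amount.

$138,000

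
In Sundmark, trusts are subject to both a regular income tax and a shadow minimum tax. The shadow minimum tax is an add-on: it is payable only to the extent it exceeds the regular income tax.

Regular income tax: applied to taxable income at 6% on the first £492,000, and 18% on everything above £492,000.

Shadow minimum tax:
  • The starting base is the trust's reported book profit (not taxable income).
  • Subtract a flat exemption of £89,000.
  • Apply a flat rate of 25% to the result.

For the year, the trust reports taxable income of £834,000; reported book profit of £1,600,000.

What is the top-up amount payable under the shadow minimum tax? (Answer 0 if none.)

£286,670

Shadow minimum tax:
  Base (reported book profit): £1,600,000
  Less exemption £89,000 → base £1,511,000
  £1,511,000 × 25% = £377,750

Regular income tax:
  £492,000 × 6% = £29,520
  £342,000 × 18% = £61,560
  → £91,080

Excess of shadow minimum tax over regular income tax: £377,750 − £91,080 = £286,670.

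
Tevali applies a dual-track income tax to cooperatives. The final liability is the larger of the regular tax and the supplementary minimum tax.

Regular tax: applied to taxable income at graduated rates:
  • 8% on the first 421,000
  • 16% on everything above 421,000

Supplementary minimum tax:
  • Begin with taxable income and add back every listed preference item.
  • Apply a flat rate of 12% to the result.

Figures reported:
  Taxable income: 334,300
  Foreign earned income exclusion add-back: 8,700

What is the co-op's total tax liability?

41,160

Supplementary minimum tax:
  Adjusted income: 334,300 + 8,700 = 343,000
  343,000 × 12% = 41,160

Regular tax:
  334,300 × 8% = 26,744

41,160 > 26,744, so the supplementary minimum tax is the binding amount.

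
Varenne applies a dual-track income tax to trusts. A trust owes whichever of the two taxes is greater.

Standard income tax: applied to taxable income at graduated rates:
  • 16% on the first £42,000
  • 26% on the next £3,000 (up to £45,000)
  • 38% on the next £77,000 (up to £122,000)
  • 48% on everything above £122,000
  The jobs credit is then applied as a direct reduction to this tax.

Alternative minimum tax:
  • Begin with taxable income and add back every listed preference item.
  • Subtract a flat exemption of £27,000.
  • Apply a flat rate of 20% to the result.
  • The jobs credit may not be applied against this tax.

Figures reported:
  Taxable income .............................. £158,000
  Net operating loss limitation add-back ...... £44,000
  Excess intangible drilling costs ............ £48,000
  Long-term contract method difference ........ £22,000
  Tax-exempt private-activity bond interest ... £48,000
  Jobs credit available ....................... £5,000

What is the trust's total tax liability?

£58,600

Alternative minimum tax:
  Adjusted income: £158,000 + £44,000 + £48,000 + £22,000 + £48,000 = £320,000
  Less exemption £27,000 → base £293,000
  £293,000 × 20% = £58,600

Standard income tax:
  £42,000 × 16% = £6,720
  £3,000 × 26% = £780
  £77,000 × 38% = £29,260
  £36,000 × 48% = £17,280
  → £54,040
  Less jobs credit £5,000 → £49,040

£58,600 > £49,040, so the alternative minimum tax is the binding amount.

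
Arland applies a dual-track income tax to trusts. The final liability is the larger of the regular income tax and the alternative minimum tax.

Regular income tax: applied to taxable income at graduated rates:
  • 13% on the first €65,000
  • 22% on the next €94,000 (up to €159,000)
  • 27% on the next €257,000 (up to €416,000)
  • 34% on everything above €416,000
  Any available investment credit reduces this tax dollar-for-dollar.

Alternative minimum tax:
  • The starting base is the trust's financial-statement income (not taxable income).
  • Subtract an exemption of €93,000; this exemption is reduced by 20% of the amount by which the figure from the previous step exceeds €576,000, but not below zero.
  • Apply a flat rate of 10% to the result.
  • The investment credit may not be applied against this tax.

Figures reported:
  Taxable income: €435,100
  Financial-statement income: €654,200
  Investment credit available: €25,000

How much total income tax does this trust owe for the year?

€80,014

Regular income tax:
  €65,000 × 13% = €8,450
  €94,000 × 22% = €20,680
  €257,000 × 27% = €69,390
  €19,100 × 34% = €6,494
  → €105,014
  Less investment credit €25,000 → €80,014

Alternative minimum tax:
  Base (financial-statement income): €654,200
  Exemption: €93,000 − 20% × (€654,200 − €576,000) = €93,000 − €15,640 = €77,360
  Base: €654,200 − €77,360 = €576,840
  €576,840 × 10% = €57,684

€80,014 > €57,684, so the regular income tax governs.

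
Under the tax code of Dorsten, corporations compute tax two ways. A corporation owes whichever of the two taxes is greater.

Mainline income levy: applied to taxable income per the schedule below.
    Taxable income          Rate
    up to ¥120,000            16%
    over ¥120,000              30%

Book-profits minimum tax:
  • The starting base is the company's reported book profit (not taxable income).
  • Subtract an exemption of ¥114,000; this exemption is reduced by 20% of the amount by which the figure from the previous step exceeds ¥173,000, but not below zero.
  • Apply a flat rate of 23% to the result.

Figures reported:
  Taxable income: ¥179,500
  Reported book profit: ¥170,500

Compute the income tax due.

¥37,050

Book-profits minimum tax:
  Base (reported book profit): ¥170,500
  Exemption: ¥170,500 ≤ ¥173,000, so full ¥114,000 applies
  Base: ¥170,500 − ¥114,000 = ¥56,500
  ¥56,500 × 23% = ¥12,995

Mainline income levy:
  ¥120,000 × 16% = ¥19,200
  ¥59,500 × 30% = ¥17,850
  → ¥37,050

¥37,050 > ¥12,995, so the mainline income levy governs.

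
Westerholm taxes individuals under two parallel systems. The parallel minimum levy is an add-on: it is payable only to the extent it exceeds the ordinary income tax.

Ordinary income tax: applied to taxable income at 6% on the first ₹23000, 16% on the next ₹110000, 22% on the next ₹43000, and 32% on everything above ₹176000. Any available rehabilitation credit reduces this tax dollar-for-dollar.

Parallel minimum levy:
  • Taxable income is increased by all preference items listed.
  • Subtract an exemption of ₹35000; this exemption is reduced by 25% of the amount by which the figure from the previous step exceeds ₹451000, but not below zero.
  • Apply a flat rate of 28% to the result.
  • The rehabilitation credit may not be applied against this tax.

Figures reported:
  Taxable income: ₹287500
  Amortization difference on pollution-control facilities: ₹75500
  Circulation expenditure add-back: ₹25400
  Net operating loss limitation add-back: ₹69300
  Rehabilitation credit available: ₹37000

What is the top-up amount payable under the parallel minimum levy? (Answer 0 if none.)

Ordinary income tax:
  ₹23000 × 6% = ₹1380
  ₹110000 × 16% = ₹17600
  ₹43000 × 22% = ₹9460
  ₹111500 × 32% = ₹35680
  → ₹64120
  Less rehabilitation credit ₹37000 → ₹27120

Parallel minimum levy:
  Adjusted income: ₹287500 + ₹75500 + ₹25400 + ₹69300 = ₹457700
  Exemption: ₹35000 − 25% × (₹457700 − ₹451000) = ₹35000 − ₹1675 = ₹33325
  Base: ₹457700 − ₹33325 = ₹424375
  ₹424375 × 28% = ₹118825

Excess of parallel minimum levy over ordinary income tax: ₹118825 − ₹27120 = ₹91705.

₹91705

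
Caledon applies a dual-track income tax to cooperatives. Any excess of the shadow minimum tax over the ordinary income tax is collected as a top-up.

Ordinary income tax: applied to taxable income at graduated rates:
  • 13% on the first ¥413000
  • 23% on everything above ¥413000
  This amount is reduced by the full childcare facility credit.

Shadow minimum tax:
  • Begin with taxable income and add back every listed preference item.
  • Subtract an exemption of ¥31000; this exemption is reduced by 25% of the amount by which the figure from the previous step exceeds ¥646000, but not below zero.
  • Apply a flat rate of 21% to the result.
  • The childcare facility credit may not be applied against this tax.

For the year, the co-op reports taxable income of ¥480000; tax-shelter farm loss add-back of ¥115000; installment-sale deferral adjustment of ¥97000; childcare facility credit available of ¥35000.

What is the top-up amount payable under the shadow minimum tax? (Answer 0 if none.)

Ordinary income tax:
  ¥413000 × 13% = ¥53690
  ¥67000 × 23% = ¥15410
  → ¥69100
  Less childcare facility credit ¥35000 → ¥34100

Shadow minimum tax:
  Adjusted income: ¥480000 + ¥115000 + ¥97000 = ¥692000
  Exemption: ¥31000 − 25% × (¥692000 − ¥646000) = ¥31000 − ¥11500 = ¥19500
  Base: ¥692000 − ¥19500 = ¥672500
  ¥672500 × 21% = ¥141225

Excess of shadow minimum tax over ordinary income tax: ¥141225 − ¥34100 = ¥107125.

¥107125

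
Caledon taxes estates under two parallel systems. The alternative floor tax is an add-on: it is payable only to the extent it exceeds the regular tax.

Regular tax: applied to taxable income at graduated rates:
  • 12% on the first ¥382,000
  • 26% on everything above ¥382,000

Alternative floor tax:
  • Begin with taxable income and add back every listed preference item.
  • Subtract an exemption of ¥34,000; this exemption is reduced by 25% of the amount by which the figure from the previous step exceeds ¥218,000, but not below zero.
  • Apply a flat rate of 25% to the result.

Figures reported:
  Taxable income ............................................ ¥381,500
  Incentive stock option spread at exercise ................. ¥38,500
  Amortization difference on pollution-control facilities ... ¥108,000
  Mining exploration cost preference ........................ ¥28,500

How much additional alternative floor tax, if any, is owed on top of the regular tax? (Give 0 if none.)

¥93,345

Regular tax:
  ¥381,500 × 12% = ¥45,780

Alternative floor tax:
  Adjusted income: ¥381,500 + ¥38,500 + ¥108,000 + ¥28,500 = ¥556,500
  Exemption: 25% × (¥556,500 − ¥218,000) = ¥84,625 ≥ ¥34,000, so the exemption is fully phased out
  Base: ¥556,500 − ¥0 = ¥556,500
  ¥556,500 × 25% = ¥139,125

Excess of alternative floor tax over regular tax: ¥139,125 − ¥45,780 = ¥93,345.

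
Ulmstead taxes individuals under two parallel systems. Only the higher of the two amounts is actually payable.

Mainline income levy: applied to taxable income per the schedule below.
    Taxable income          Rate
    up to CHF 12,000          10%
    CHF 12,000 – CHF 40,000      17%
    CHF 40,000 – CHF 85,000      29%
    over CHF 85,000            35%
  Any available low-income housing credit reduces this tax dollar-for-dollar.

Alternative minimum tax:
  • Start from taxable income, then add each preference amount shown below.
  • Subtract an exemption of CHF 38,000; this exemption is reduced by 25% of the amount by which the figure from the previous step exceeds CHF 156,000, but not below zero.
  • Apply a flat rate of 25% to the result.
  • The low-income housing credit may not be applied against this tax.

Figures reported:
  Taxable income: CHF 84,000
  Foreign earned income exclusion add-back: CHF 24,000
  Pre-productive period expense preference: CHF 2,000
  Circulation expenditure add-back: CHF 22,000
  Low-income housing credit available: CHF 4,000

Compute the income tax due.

CHF 23,500

Alternative minimum tax:
  Adjusted income: CHF 84,000 + CHF 24,000 + CHF 2,000 + CHF 22,000 = CHF 132,000
  Exemption: CHF 132,000 ≤ CHF 156,000, so full CHF 38,000 applies
  Base: CHF 132,000 − CHF 38,000 = CHF 94,000
  CHF 94,000 × 25% = CHF 23,500

Mainline income levy:
  CHF 12,000 × 10% = CHF 1,200
  CHF 28,000 × 17% = CHF 4,760
  CHF 44,000 × 29% = CHF 12,760
  → CHF 18,720
  Less low-income housing credit CHF 4,000 → CHF 14,720

CHF 23,500 > CHF 14,720, so the alternative minimum tax is the binding amount.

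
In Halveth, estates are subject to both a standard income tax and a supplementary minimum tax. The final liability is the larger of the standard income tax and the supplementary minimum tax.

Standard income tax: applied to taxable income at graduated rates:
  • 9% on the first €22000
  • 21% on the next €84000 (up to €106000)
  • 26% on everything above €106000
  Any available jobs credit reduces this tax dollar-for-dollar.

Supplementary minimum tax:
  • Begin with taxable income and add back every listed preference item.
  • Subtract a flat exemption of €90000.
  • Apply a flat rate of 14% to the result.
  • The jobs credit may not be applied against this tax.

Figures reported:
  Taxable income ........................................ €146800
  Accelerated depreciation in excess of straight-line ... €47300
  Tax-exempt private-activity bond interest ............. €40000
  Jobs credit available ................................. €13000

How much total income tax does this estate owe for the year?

€20174

Standard income tax:
  €22000 × 9% = €1980
  €84000 × 21% = €17640
  €40800 × 26% = €10608
  → €30228
  Less jobs credit €13000 → €17228

Supplementary minimum tax:
  Adjusted income: €146800 + €47300 + €40000 = €234100
  Less exemption €90000 → base €144100
  €144100 × 14% = €20174

€20174 > €17228, so the supplementary minimum tax is the binding amount.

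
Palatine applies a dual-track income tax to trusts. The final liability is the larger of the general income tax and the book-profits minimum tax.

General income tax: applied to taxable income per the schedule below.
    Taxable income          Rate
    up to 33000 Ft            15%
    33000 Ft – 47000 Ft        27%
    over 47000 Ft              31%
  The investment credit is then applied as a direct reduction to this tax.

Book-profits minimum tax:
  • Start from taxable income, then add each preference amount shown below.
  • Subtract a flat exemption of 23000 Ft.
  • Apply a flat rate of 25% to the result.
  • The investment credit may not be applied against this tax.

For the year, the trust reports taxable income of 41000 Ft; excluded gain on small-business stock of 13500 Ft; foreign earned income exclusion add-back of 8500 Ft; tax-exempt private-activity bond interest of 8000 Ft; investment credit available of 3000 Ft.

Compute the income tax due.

12000 Ft

Book-profits minimum tax:
  Adjusted income: 41000 Ft + 13500 Ft + 8500 Ft + 8000 Ft = 71000 Ft
  Less exemption 23000 Ft → base 48000 Ft
  48000 Ft × 25% = 12000 Ft

General income tax:
  33000 Ft × 15% = 4950 Ft
  8000 Ft × 27% = 2160 Ft
  → 7110 Ft
  Less investment credit 3000 Ft → 4110 Ft

12000 Ft > 4110 Ft, so the book-profits minimum tax is the binding amount.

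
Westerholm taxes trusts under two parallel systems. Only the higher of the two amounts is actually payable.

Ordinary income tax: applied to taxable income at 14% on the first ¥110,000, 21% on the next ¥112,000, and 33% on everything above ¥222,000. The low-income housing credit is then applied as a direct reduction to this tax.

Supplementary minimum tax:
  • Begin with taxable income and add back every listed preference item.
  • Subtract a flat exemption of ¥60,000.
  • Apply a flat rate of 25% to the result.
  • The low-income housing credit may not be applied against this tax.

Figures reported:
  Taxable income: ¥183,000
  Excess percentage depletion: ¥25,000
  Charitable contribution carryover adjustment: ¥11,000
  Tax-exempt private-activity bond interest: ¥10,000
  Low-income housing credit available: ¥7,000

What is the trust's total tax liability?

Supplementary minimum tax:
  Adjusted income: ¥183,000 + ¥25,000 + ¥11,000 + ¥10,000 = ¥229,000
  Less exemption ¥60,000 → base ¥169,000
  ¥169,000 × 25% = ¥42,250

Ordinary income tax:
  ¥110,000 × 14% = ¥15,400
  ¥73,000 × 21% = ¥15,330
  → ¥30,730
  Less low-income housing credit ¥7,000 → ¥23,730

¥42,250 > ¥23,730, so the supplementary minimum tax is the binding amount.

¥42,250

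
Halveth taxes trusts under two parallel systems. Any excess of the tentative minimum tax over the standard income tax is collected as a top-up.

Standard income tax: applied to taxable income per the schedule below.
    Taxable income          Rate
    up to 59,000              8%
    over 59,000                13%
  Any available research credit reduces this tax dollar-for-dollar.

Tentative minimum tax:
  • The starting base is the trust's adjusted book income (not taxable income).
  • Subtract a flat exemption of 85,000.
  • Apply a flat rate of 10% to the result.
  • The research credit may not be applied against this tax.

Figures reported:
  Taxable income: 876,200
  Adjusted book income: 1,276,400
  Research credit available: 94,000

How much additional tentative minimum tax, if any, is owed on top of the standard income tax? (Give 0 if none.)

102,184

Standard income tax:
  59,000 × 8% = 4,720
  817,200 × 13% = 106,236
  → 110,956
  Less research credit 94,000 → 16,956

Tentative minimum tax:
  Base (adjusted book income): 1,276,400
  Less exemption 85,000 → base 1,191,400
  1,191,400 × 10% = 119,140

Excess of tentative minimum tax over standard income tax: 119,140 − 16,956 = 102,184.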